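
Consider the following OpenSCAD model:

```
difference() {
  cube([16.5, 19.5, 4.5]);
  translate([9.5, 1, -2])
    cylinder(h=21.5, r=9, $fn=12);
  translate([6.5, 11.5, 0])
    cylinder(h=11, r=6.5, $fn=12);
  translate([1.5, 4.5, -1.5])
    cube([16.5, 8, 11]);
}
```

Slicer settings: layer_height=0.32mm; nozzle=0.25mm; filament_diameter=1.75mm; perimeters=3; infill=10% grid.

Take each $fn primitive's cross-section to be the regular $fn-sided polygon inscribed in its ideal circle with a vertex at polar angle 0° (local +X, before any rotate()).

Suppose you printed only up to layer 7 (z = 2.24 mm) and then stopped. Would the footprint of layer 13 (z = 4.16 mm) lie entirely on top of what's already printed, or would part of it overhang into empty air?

entirely on top

Compare the two slices. At z = 2.24: the cube is present — its section is the full 16.5×19.5 rectangle (area 321.75 mm²); the r=9 cylinder at (9.5, 1) gives a regular 12-gon of circumradius 9 (constant along its height) (area = (12/2)·9.000²·sin(360°/12) = 243.00 mm²); the r=6.5 cylinder at (6.5, 11.5) gives a regular 12-gon of circumradius 6.5 (constant along its height) (area = (12/2)·6.500²·sin(360°/12) = 126.75 mm²); the cube at (1.5, 4.5) is present — its section is the full 16.5×8 rectangle (area 132.00 mm²); After the difference (first − rest): starting from the 16.5×19.5 cube (321.75 mm²), the r=9 cylinder at (9.5, 1) partially overlaps it — only the 130.76 mm² overlap (of its 243.00 mm²) is removed, clipping the outline; the r=6.5 cylinder at (6.5, 11.5) partially overlaps it — only the 96.89 mm² overlap (of its 126.75 mm²) is removed, clipping the outline; the 16.5×8 cube at (1.5, 4.5) partially overlaps it — only the 18.25 mm² overlap (of its 132.00 mm²) is removed, clipping the outline — area = 75.85 mm². At z = 4.16: the cube (footprint 16.5×19.5) is included at this height (area 321.75 mm²); the r=9 cylinder at (9.5, 1) contributes a regular 12-gon of circumradius 9 (area = (12/2)·9.000²·sin(360°/12) = 243.00 mm²); the r=6.5 cylinder at (6.5, 11.5) contributes a regular 12-gon of circumradius 6.5 (area = (12/2)·6.500²·sin(360°/12) = 126.75 mm²); the 16.5×8 cube at (1.5, 4.5) contributes its full rectangle (area 132.00 mm²); Taking the first minus the rest: starting from the 16.5×19.5 cube (321.75 mm²), the r=9 cylinder at (9.5, 1) partially overlaps it — only the 130.76 mm² overlap (of its 243.00 mm²) is removed, clipping the outline; the r=6.5 cylinder at (6.5, 11.5) partially overlaps it — only the 96.89 mm² overlap (of its 126.75 mm²) is removed, clipping the outline; the 16.5×8 cube at (1.5, 4.5) partially overlaps it — only the 18.25 mm² overlap (of its 132.00 mm²) is removed, clipping the outline — area = 75.85 mm². Checking containment: the cross-section at z = 4.16 is a subset of the cross-section at z = 2.24.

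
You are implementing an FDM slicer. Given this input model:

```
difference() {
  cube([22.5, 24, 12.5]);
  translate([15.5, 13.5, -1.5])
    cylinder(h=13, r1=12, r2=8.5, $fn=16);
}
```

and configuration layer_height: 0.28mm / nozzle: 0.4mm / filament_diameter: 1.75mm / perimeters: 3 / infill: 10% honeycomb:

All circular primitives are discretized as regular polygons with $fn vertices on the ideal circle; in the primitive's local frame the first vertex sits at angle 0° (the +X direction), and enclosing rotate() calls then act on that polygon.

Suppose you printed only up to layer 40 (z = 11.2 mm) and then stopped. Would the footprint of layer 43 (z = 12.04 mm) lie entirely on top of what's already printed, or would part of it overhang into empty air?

part overhangs

Compare the two slices. At z = 11.2: the 22.5×24 cube contributes its full rectangle (area 540.00 mm²); the cone at (15.5, 13.5): at t=0.977 of its height the radius interpolates to r₁+(r₂−r₁)t = 8.581, giving a regular 16-gon of that circumradius (area = (16/2)·8.581²·sin(360°/16) = 225.41 mm²); After the difference (first − rest): starting from the 22.5×24 cube (540.00 mm²), the cone at (15.5, 13.5) partially overlaps it — only the 215.89 mm² overlap (of its 225.41 mm²) is removed, clipping the outline — area = 324.11 mm². At z = 12.04: the 22.5×24 cube contributes its full rectangle (area 540.00 mm²); the cone at (15.5, 13.5) is not intersected at this z (z outside [-1.5, 11.5]); Subtracting the remaining from the first: none of the subtracted shapes is present at this height, so the 22.5×24 cube is unchanged — area = 540.00 mm². Checking containment: at z = 12.04 the cross-section extends beyond the z = 11.2 cross-section by about 215.89 mm².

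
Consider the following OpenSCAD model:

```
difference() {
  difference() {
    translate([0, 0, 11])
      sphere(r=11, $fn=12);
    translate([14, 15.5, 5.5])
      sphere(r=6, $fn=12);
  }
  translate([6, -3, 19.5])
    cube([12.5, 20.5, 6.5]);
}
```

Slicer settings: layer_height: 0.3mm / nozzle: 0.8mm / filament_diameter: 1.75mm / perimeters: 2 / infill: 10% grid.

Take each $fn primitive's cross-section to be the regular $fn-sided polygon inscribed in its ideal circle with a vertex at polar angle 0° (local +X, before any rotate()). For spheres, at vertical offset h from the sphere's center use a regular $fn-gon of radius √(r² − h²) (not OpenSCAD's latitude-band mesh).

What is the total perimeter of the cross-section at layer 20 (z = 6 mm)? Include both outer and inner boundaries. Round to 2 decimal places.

At z = 6 mm: the r=11 sphere slices to a regular 12-gon of circumradius 9.798 (√(r²−h²) with h=5 from center) (perimeter = 2·12·9.798·sin(180°/12) = 60.86 mm); the r=6 sphere at (14, 15.5) slices to a regular 12-gon of circumradius 5.979 (√(r²−h²) with h=0.5 from center) (perimeter = 2·12·5.979·sin(180°/12) = 37.14 mm); Taking the first minus the rest: starting from the r=11 sphere, the r=6 sphere at (14, 15.5) misses the remaining region (no effect) — boundary = 60.86 mm; the cube at (6, -3) is absent (z outside [19.5, 26]); Subtracting the remaining from the first: none of the subtracted shapes is present at this height, so that combined region is unchanged — boundary = 60.86 mm. Overall, the cross-section is a single solid region. Total boundary length (outer) = 60.86 mm.

60.86 mm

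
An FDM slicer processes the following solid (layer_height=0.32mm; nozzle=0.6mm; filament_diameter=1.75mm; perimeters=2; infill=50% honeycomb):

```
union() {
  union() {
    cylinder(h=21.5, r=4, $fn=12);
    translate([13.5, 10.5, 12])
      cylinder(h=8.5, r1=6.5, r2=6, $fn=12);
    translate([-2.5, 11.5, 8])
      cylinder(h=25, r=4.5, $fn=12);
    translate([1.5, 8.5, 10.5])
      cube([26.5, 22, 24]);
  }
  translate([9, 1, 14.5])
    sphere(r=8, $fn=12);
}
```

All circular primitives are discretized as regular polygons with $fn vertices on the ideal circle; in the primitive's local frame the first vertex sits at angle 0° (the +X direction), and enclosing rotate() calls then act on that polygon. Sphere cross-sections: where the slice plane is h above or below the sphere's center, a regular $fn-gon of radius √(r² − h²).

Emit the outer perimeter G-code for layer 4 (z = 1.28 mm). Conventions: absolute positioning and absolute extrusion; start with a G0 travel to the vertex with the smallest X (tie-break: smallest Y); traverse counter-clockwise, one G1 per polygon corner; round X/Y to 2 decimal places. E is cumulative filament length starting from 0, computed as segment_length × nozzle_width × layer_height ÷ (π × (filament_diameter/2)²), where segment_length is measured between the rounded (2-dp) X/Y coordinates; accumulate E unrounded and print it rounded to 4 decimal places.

At z = 1.28 mm: the r=4 cylinder contributes a regular 12-gon of circumradius 4; the cone at (13.5, 10.5) does not reach this height (z outside [12, 20.5]); the cylinder at (-2.5, 11.5) does not reach this height (z outside [8, 33]); the cube at (1.5, 8.5) does not reach this height (z outside [10.5, 34.5]); Taking the union: only the r=4 cylinder is present, so the union is just that shape — 1 connected region; the sphere at (9, 1) is absent (|z−center|=13.220 > r=8); Merging all regions: only that combined region is present, so the union is just that shape — 1 connected region. The outline is a single polygon with 12 vertices. Extrusion per mm of travel: 0.6 × 0.32 / (π × 0.875²) = 0.079824. Accumulating E over each segment gives final E = 1.9822.

G0 X-4.00 Y0.00 Z1.28
G1 X-3.46 Y-2.00 E0.1654
G1 X-2.00 Y-3.46 E0.3302
G1 X0.00 Y-4.00 E0.4955
G1 X2.00 Y-3.46 E0.6609
G1 X3.46 Y-2.00 E0.8257
G1 X4.00 Y0.00 E0.9911
G1 X3.46 Y2.00 E1.1565
G1 X2.00 Y3.46 E1.3213
G1 X0.00 Y4.00 E1.4866
G1 X-2.00 Y3.46 E1.6520
G1 X-3.46 Y2.00 E1.8168
G1 X-4.00 Y0.00 E1.9822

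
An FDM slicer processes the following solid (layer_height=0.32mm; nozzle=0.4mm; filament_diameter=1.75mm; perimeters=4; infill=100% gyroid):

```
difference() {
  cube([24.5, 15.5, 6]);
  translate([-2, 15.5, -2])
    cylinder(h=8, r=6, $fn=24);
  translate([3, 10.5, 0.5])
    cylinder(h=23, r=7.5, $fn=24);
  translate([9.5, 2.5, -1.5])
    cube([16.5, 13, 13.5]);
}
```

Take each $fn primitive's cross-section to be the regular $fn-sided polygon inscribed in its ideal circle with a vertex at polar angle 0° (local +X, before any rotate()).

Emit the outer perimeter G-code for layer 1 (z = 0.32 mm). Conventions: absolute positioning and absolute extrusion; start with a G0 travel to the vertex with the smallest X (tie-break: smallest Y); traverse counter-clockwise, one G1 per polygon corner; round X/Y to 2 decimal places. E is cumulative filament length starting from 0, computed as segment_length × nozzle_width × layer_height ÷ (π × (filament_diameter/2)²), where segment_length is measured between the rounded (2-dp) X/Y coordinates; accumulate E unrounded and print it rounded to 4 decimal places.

At z = 0.32 mm: the cube (footprint 24.5×15.5) is included at this height; the cylinder at (-2, 15.5): section is a regular 24-gon, circumradius r=6; the cylinder at (3, 10.5) is not intersected at this z (z outside [0.5, 23.5]); the cube at (9.5, 2.5) (footprint 16.5×13) is included at this height; After the difference (first − rest): starting from the 24.5×15.5 cube, the r=6 cylinder at (-2, 15.5) partially overlaps it — only the 16.24 mm² overlap (of its 111.81 mm²) is removed, clipping the outline; the 16.5×13 cube at (9.5, 2.5) partially overlaps it — only the 195.00 mm² overlap (of its 214.50 mm²) is removed, clipping the outline — 1 connected region. The outline is a single polygon with 11 vertices. Extrusion per mm of travel: 0.4 × 0.32 / (π × 0.875²) = 0.053216. Accumulating E over each segment gives final E = 4.1370.

G0 X0.00 Y0.00 Z0.32
G1 X24.50 Y0.00 E1.3038
G1 X24.50 Y2.50 E1.4368
G1 X9.50 Y2.50 E2.2351
G1 X9.50 Y15.50 E2.9269
G1 X4.00 Y15.50 E3.2196
G1 X3.80 Y13.95 E3.3028
G1 X3.20 Y12.50 E3.3863
G1 X2.24 Y11.26 E3.4697
G1 X1.00 Y10.30 E3.5532
G1 X0.00 Y9.89 E3.6107
G1 X0.00 Y0.00 E4.1370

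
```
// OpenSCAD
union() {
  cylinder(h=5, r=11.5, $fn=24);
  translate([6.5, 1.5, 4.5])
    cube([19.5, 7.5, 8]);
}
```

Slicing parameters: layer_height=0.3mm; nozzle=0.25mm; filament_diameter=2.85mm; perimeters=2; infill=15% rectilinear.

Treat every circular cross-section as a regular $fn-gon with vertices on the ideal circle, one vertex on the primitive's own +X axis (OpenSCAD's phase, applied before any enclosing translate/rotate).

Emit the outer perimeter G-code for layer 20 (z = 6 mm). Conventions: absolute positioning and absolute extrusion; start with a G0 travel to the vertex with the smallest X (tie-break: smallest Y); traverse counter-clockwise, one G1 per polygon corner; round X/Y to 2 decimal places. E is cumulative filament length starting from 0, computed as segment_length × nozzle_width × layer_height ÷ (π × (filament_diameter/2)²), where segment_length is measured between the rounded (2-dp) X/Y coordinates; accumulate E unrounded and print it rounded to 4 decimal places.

G0 X6.50 Y1.50 Z6.00
G1 X26.00 Y1.50 E0.2293
G1 X26.00 Y9.00 E0.3174
G1 X6.50 Y9.00 E0.5467
G1 X6.50 Y1.50 E0.6349

At z = 6 mm: the cylinder is not intersected at this z (z outside [0, 5]); the 19.5×7.5 cube at (6.5, 1.5) contributes its full rectangle; Combining (union): only the 19.5×7.5 cube at (6.5, 1.5) is present, so the union is just that shape — 1 connected region. The outline is a single polygon with 4 vertices. Extrusion per mm of travel: 0.25 × 0.3 / (π × 1.425²) = 0.011757. Accumulating E over each segment gives final E = 0.6349.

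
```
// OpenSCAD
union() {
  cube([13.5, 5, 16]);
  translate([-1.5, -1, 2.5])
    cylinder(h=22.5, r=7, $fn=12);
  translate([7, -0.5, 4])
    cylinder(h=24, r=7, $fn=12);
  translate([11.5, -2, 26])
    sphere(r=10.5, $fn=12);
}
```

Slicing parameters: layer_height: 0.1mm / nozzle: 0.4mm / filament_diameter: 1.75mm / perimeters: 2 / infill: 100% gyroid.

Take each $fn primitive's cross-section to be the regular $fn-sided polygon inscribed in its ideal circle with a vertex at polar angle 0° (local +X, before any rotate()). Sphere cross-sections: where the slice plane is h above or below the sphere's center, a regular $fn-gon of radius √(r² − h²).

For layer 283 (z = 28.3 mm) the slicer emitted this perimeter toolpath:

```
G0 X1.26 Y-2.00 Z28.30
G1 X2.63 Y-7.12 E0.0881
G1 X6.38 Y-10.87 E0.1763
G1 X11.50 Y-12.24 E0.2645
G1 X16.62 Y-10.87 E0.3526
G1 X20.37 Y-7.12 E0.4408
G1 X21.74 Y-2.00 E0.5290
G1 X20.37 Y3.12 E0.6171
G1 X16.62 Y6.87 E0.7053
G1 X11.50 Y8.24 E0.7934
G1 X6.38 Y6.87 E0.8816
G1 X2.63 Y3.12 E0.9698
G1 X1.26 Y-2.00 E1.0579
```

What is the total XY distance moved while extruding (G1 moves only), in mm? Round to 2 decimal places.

63.61 mm

Sum the Euclidean lengths of each G1 segment: total = 63.61 mm.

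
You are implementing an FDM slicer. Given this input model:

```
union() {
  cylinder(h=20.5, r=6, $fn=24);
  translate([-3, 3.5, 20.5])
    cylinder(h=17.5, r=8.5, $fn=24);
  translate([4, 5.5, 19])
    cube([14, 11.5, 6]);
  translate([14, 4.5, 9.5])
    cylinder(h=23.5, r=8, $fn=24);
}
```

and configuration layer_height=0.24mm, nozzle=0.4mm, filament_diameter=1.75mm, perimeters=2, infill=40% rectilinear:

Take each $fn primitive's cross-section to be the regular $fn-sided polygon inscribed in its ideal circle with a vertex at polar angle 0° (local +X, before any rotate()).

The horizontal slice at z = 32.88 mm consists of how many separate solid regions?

At z = 32.88 mm: the cylinder is not intersected at this z (z outside [0, 20.5]); the r=8.5 cylinder at (-3, 3.5) contributes a regular 24-gon of circumradius 8.5; the cube at (4, 5.5) is not intersected at this z (z outside [19, 25]); the r=8 cylinder at (14, 4.5) gives a regular 24-gon of circumradius 8 (constant along its height); Taking the union: the 2 present regions are separate (no shared area or edge), so areas and boundary lengths simply add and each stays a separate island — 2 connected regions. The result has 2 disconnected regions.

2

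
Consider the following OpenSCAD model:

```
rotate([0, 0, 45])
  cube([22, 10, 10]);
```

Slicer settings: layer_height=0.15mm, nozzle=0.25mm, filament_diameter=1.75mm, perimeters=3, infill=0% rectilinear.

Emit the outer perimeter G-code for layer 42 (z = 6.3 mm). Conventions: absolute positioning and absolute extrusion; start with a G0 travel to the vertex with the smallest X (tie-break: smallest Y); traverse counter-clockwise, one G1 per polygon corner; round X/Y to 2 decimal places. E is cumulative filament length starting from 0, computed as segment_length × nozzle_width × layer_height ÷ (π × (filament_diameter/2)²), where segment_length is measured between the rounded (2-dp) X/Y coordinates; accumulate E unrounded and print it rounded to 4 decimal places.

At z = 6.3 mm: the cube (footprint 22×10) is included at this height; (whole slice rotated 45° about Z — lengths, areas and connectivity unchanged). The outline is a single polygon with 4 vertices. Extrusion per mm of travel: 0.25 × 0.15 / (π × 0.875²) = 0.015591. Accumulating E over each segment gives final E = 0.9979.

G0 X-7.07 Y7.07 Z6.30
G1 X0.00 Y0.00 E0.1559
G1 X15.56 Y15.56 E0.4990
G1 X8.49 Y22.63 E0.6548
G1 X-7.07 Y7.07 E0.9979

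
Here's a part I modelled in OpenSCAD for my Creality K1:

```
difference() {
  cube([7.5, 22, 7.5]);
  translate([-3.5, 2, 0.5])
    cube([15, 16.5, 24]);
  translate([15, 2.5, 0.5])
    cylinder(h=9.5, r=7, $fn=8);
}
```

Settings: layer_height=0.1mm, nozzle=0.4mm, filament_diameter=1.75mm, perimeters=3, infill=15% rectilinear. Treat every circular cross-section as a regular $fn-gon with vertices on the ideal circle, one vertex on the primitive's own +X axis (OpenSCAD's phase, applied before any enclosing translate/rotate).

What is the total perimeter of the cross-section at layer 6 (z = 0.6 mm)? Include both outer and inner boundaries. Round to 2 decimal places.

41.00 mm

At z = 0.6 mm: the cube (footprint 7.5×22) is included at this height (perimeter 59.00 mm); the cube at (-3.5, 2) (footprint 15×16.5) is included at this height (perimeter 63.00 mm); the r=7 cylinder at (15, 2.5) gives a regular 8-gon of circumradius 7 (constant along its height) (perimeter = 2·8·7.000·sin(180°/8) = 42.86 mm); Taking the first minus the rest: starting from the 7.5×22 cube, the 15×16.5 cube at (-3.5, 2) partially overlaps it — only the 123.75 mm² overlap (of its 247.50 mm²) is removed, clipping the outline; the r=7 cylinder at (15, 2.5) misses the remaining region (no effect) — boundary = 41.00 mm. Overall, the cross-section has 2 separate islands. Total boundary length (outer) = 41.00 mm.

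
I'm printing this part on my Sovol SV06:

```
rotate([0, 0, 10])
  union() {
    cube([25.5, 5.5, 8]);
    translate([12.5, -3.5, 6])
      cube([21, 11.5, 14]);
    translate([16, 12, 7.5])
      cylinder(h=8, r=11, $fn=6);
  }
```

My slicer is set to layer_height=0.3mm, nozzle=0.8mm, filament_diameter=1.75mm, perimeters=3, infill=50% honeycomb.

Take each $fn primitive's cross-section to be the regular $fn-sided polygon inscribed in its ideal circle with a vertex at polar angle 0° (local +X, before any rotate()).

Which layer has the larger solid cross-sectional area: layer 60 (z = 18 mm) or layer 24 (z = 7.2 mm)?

layer 24 (z = 7.2 mm)

Layer 60 (z = 18): the cube is not intersected at this z (z outside [0, 8]); the cube at (12.5, -3.5) is present — its section is the full 21×11.5 rectangle (area 241.50 mm²); the cylinder at (16, 12) is absent (z outside [7.5, 15.5]); Merging all regions: only the 21×11.5 cube at (12.5, -3.5) is present, so the union is just that shape — area = 241.50 mm²; (whole slice rotated 10° about Z — lengths, areas and connectivity unchanged). So its area = 241.50 mm². Layer 24 (z = 7.2): the cube (footprint 25.5×5.5) is included at this height (area 140.25 mm²); the 21×11.5 cube at (12.5, -3.5) contributes its full rectangle (area 241.50 mm²); the cylinder at (16, 12) does not reach this height (z outside [7.5, 15.5]); Merging all regions: the regions partially overlap — summed areas 381.75 mm² minus the doubly-counted overlap 71.50 mm² gives 310.25 mm² — area = 310.25 mm²; (rotated 10° about Z; rotation is an isometry so areas/perimeters/island counts are preserved). So its area = 310.25 mm². Layer 24 is larger (310.25 vs 241.50 mm²).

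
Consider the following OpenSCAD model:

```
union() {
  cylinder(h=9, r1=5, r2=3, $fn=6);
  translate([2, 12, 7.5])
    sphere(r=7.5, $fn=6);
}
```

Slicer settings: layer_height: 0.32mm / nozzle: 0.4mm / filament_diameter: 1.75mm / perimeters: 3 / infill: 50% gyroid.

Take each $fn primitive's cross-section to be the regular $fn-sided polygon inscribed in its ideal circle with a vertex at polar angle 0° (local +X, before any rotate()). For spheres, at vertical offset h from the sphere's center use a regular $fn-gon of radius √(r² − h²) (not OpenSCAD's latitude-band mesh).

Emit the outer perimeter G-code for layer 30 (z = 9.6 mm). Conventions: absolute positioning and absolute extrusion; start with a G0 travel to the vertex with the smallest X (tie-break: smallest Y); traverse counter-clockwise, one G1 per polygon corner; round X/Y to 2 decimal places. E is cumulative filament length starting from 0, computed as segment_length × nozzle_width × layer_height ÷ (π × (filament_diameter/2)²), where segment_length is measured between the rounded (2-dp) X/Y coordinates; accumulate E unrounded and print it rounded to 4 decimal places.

At z = 9.6 mm: the cone does not reach this height (z outside [0, 9]); the r=7.5 sphere at (2, 12) contributes a regular 6-gon of circumradius √(7.5²−2.1²) = 7.200; Combining (union): only the r=7.5 sphere at (2, 12) is present, so the union is just that shape — 1 connected region. The outline is a single polygon with 6 vertices. Extrusion per mm of travel: 0.4 × 0.32 / (π × 0.875²) = 0.053216. Accumulating E over each segment gives final E = 2.2998.

G0 X-5.20 Y12.00 Z9.60
G1 X-1.60 Y5.76 E0.3834
G1 X5.60 Y5.76 E0.7665
G1 X9.20 Y12.00 E1.1499
G1 X5.60 Y18.24 E1.5333
G1 X-1.60 Y18.24 E1.9164
G1 X-5.20 Y12.00 E2.2998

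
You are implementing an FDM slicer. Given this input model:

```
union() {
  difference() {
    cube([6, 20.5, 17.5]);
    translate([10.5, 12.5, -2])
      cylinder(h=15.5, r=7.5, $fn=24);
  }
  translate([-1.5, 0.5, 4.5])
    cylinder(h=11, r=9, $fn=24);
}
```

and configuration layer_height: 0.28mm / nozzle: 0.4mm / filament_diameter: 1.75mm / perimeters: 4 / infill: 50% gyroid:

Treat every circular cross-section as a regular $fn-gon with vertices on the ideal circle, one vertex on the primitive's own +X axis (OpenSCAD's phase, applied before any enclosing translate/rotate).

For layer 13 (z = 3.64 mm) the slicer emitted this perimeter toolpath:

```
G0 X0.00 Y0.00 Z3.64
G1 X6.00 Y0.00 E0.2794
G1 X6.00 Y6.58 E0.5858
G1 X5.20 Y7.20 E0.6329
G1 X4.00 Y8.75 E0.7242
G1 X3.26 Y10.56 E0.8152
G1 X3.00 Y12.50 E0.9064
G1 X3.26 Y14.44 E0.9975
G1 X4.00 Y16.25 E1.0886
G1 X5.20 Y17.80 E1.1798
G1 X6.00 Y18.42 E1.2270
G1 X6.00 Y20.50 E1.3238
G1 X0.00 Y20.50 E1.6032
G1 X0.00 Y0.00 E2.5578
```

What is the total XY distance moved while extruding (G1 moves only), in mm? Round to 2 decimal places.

54.93 mm

Sum the Euclidean lengths of each G1 segment: total = 54.93 mm.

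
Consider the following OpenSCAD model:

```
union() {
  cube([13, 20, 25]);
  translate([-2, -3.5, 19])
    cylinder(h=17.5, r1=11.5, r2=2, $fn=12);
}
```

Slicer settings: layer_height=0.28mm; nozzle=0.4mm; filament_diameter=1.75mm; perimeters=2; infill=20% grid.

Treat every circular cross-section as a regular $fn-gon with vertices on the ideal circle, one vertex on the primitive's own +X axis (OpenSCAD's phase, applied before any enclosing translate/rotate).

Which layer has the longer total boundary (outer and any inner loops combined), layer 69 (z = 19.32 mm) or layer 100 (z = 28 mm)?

layer 69 (z = 19.32 mm)

Layer 69 (z = 19.32): the cube (footprint 13×20) is included at this height (perimeter 66.00 mm); the cone at (-2, -3.5) contributes a regular 12-gon of circumradius 11.326 (interpolated between r1=11.5 and r2=2 at t=0.018) (perimeter = 2·12·11.326·sin(180°/12) = 70.36 mm); Combining (union): the regions partially overlap (shared area 43.10 mm²), so the edge portions inside another operand are dropped and the merged outline is re-measured after clipping — boundary = 108.78 mm. So its perimeter = 108.78 mm. Layer 100 (z = 28): the cube is absent (z outside [0, 25]); the cone at (-2, -3.5) (r1=11.5→r2=2) has section circumradius 6.614 here — a regular 12-gon (perimeter = 2·12·6.614·sin(180°/12) = 41.09 mm); Taking the union: only the cone at (-2, -3.5) is present, so the union is just that shape — boundary = 41.09 mm. So its perimeter = 41.09 mm. Layer 69 is larger (108.78 vs 41.09 mm).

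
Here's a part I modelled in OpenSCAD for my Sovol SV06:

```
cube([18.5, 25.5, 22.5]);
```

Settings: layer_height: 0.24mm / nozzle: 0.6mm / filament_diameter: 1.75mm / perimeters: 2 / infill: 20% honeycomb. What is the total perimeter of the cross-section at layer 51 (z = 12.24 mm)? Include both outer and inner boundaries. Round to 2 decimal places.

At z = 12.24 mm: the 18.5×25.5 cube contributes its full rectangle (perimeter 88.00 mm). Overall, the cross-section is a single solid region. Total boundary length (outer) = 88.00 mm.

88.00 mm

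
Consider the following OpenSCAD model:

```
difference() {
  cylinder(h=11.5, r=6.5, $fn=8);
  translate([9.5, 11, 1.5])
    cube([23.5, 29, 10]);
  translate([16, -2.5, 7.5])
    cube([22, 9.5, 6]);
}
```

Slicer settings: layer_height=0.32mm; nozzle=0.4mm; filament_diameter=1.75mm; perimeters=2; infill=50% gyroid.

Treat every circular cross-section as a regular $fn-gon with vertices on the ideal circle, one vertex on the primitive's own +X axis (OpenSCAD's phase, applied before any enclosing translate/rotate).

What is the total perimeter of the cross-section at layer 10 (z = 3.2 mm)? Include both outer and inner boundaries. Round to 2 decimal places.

At z = 3.2 mm: the cylinder: section is a regular 8-gon, circumradius r=6.5 (perimeter = 2·8·6.500·sin(180°/8) = 39.80 mm); the cube at (9.5, 11) (footprint 23.5×29) is included at this height (perimeter 105.00 mm); the cube at (16, -2.5) is absent (z outside [7.5, 13.5]); Subtracting the remaining from the first: starting from the r=6.5 cylinder, the 23.5×29 cube at (9.5, 11) misses the remaining region (no effect) — boundary = 39.80 mm. Overall, the cross-section is a single solid region. Total boundary length (outer) = 39.80 mm.

39.80 mm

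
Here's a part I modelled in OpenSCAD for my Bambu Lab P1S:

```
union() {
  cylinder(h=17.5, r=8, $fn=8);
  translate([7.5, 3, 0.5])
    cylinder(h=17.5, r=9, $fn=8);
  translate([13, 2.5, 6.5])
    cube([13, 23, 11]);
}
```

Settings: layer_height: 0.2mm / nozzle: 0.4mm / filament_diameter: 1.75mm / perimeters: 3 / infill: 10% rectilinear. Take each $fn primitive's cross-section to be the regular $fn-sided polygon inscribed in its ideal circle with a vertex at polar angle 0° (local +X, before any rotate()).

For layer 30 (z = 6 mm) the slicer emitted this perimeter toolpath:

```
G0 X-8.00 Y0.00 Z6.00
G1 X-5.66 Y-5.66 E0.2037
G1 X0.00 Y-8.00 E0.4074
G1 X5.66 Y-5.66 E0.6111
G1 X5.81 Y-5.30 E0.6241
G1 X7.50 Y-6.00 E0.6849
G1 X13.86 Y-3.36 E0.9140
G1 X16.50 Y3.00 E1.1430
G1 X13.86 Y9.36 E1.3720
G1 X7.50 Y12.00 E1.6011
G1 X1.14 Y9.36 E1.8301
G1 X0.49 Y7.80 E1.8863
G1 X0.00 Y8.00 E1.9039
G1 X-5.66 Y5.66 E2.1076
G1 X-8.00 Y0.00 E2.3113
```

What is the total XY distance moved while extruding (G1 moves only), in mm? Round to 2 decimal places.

Sum the Euclidean lengths of each G1 segment: total = 69.49 mm.

69.49 mm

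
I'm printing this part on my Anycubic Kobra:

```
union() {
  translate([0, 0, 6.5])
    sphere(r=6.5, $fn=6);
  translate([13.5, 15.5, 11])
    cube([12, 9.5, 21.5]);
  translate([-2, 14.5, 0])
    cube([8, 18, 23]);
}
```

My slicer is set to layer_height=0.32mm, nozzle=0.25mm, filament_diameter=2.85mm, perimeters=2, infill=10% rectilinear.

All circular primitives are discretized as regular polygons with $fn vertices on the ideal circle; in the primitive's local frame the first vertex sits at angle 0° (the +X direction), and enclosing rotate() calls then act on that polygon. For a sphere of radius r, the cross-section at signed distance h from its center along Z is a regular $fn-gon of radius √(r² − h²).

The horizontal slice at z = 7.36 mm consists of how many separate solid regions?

At z = 7.36 mm: the sphere: section is a regular 6-gon, circumradius = √(r²−h²) = √(6.5²−0.86²) = 6.443; the cube at (13.5, 15.5) does not reach this height (z outside [11, 32.5]); the cube at (-2, 14.5) is present — its section is the full 8×18 rectangle; Merging all regions: the 2 present regions are separate (no shared area or edge), so areas and boundary lengths simply add and each stays a separate island — 2 connected regions. The result has 2 disconnected regions.

2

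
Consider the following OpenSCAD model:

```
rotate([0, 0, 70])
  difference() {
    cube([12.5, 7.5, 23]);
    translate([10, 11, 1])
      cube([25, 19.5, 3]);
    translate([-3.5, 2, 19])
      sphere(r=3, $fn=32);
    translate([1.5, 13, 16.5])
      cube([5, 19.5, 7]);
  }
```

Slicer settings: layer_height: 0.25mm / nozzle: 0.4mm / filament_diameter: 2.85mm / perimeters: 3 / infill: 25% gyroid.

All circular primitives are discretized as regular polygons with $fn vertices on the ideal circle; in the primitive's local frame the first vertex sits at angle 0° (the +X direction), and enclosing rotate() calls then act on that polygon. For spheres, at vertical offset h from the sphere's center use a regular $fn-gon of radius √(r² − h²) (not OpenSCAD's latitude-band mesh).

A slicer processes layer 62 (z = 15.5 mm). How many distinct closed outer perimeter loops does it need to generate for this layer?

1

At z = 15.5 mm: the cube is present — its section is the full 12.5×7.5 rectangle; the cube at (10, 11) does not reach this height (z outside [1, 4]); the sphere at (-3.5, 2) is absent (|z−center|=3.500 > r=3); the cube at (1.5, 13) does not reach this height (z outside [16.5, 23.5]); Taking the first minus the rest: none of the subtracted shapes is present at this height, so the 12.5×7.5 cube is unchanged — 1 connected region; (whole slice rotated 70° about Z — lengths, areas and connectivity unchanged). The result has 1 disconnected region.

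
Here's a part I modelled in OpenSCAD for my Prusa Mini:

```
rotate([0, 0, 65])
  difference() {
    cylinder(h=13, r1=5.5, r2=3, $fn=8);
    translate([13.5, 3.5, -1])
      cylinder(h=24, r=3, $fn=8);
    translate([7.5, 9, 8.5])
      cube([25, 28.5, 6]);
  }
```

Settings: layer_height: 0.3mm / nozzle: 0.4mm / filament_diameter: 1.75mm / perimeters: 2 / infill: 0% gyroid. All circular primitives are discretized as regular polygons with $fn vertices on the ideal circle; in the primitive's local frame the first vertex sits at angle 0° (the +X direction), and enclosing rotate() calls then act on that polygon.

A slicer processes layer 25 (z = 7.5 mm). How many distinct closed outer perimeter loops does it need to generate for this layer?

At z = 7.5 mm: the cone contributes a regular 8-gon of circumradius 4.058 (interpolated between r1=5.5 and r2=3 at t=0.577); the cylinder at (13.5, 3.5): section is a regular 8-gon, circumradius r=3; the cube at (7.5, 9) is absent (z outside [8.5, 14.5]); Subtracting the remaining from the first: starting from the cone, the r=3 cylinder at (13.5, 3.5) misses the remaining region (no effect) — 1 connected region; (whole slice rotated 65° about Z — lengths, areas and connectivity unchanged). The result has 1 disconnected region.

1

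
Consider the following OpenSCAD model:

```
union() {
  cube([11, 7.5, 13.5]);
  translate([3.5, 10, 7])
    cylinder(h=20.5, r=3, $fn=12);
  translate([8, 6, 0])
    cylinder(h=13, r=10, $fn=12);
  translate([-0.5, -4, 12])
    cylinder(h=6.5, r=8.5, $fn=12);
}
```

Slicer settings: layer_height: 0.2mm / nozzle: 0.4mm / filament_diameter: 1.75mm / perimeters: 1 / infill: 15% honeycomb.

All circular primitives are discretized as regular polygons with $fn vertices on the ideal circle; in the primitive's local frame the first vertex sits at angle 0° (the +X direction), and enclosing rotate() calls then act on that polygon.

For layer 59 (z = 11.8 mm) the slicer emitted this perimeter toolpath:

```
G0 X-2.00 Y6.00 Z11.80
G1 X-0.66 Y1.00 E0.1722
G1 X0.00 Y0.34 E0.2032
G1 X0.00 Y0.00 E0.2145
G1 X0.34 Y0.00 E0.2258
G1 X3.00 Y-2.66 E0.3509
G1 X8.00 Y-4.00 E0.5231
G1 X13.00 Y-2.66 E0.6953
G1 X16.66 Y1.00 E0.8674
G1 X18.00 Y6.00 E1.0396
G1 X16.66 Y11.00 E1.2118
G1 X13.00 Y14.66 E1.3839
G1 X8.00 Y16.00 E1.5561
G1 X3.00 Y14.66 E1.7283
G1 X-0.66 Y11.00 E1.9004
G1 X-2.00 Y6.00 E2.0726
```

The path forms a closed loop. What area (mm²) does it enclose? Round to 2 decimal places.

300.05 mm²

Apply the shoelace formula to the sequence of (X, Y) vertices; enclosed area = 300.05 mm².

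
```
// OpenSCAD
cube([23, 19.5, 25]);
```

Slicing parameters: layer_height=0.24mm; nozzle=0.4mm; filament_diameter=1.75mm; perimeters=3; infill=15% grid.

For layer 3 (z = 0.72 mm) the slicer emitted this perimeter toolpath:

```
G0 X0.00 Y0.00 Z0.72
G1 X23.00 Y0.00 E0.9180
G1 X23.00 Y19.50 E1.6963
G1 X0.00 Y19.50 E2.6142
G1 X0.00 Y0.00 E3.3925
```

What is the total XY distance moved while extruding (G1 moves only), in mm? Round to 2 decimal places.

Sum the Euclidean lengths of each G1 segment: total = 85.00 mm.

85.00 mm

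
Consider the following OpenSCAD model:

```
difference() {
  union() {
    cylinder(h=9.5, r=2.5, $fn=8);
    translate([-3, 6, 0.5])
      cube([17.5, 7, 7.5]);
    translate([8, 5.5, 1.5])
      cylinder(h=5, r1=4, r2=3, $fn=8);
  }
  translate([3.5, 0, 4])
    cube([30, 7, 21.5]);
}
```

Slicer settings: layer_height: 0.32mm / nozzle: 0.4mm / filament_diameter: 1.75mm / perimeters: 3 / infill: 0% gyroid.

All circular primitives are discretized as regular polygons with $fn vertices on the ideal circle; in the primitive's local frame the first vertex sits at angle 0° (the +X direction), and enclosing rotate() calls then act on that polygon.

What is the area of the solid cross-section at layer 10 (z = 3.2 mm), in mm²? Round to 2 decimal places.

At z = 3.2 mm: the cylinder: section is a regular 8-gon, circumradius r=2.5 (area = (8/2)·2.500²·sin(360°/8) = 17.68 mm²); the 17.5×7 cube at (-3, 6) contributes its full rectangle (area 122.50 mm²); the cone at (8, 5.5): at t=0.340 of its height the radius interpolates to r₁+(r₂−r₁)t = 3.660, giving a regular 8-gon of that circumradius (area = (8/2)·3.660²·sin(360°/8) = 37.89 mm²); Merging all regions: the regions partially overlap — summed areas 178.07 mm² minus the doubly-counted overlap 15.39 mm² gives 162.68 mm² — area = 162.68 mm²; the cube at (3.5, 0) is absent (z outside [4, 25.5]); Subtracting the remaining from the first: none of the subtracted shapes is present at this height, so that combined region is unchanged — area = 162.68 mm². Overall, the cross-section has 2 separate islands. Net area = 162.68 mm².

162.68 mm²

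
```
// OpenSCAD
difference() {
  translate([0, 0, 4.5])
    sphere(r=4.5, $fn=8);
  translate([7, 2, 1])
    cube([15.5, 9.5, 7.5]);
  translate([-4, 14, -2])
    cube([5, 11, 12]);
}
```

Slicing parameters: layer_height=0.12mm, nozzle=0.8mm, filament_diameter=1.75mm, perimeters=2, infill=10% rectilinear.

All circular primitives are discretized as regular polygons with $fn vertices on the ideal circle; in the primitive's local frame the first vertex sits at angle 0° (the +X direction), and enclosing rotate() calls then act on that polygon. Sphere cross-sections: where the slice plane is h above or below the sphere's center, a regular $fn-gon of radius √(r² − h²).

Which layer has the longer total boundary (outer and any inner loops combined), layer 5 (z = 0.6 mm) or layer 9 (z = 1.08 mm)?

layer 9 (z = 1.08 mm)

Layer 5 (z = 0.6): the r=4.5 sphere contributes a regular 8-gon of circumradius √(4.5²−3.9²) = 2.245 (perimeter = 2·8·2.245·sin(180°/8) = 13.75 mm); the cube at (7, 2) is absent (z outside [1, 8.5]); the cube at (-4, 14) is present — its section is the full 5×11 rectangle (perimeter 32.00 mm); Subtracting the remaining from the first: starting from the r=4.5 sphere, the 5×11 cube at (-4, 14) misses the remaining region (no effect) — boundary = 13.75 mm. So its perimeter = 13.75 mm. Layer 9 (z = 1.08): the r=4.5 sphere contributes a regular 8-gon of circumradius √(4.5²−3.42²) = 2.925 (perimeter = 2·8·2.925·sin(180°/8) = 17.91 mm); the cube at (7, 2) is present — its section is the full 15.5×9.5 rectangle (perimeter 50.00 mm); the cube at (-4, 14) (footprint 5×11) is included at this height (perimeter 32.00 mm); Taking the first minus the rest: starting from the r=4.5 sphere, the 15.5×9.5 cube at (7, 2) misses the remaining region (no effect); the 5×11 cube at (-4, 14) misses the remaining region (no effect) — boundary = 17.91 mm. So its perimeter = 17.91 mm. Layer 9 is larger (17.91 vs 13.75 mm).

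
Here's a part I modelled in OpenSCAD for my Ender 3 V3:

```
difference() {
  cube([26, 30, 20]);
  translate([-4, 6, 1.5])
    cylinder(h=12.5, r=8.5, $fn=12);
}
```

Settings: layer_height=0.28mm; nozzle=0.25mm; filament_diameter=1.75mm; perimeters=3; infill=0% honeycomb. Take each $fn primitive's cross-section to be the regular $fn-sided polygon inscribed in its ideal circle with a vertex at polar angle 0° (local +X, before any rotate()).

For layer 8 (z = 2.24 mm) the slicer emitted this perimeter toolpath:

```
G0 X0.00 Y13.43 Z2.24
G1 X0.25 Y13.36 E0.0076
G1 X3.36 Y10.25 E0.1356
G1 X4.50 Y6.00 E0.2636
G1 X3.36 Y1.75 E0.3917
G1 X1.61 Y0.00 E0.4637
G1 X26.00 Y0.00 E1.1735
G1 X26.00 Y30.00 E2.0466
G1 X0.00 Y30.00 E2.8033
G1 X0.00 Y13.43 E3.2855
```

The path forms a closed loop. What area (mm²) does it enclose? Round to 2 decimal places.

Apply the shoelace formula to the sequence of (X, Y) vertices; enclosed area = 736.62 mm².

736.62 mm²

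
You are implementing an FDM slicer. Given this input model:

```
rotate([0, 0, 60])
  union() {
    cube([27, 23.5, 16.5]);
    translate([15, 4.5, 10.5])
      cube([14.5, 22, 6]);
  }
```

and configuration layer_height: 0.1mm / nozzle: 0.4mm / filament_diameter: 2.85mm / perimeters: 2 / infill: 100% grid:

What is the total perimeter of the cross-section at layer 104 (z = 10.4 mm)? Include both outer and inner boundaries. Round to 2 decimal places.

At z = 10.4 mm: the cube is present — its section is the full 27×23.5 rectangle (perimeter 101.00 mm); the cube at (15, 4.5) is absent (z outside [10.5, 16.5]); Merging all regions: only the 27×23.5 cube is present, so the union is just that shape — boundary = 101.00 mm; (whole slice rotated 60° about Z — lengths, areas and connectivity unchanged). Overall, the cross-section is a single solid region. Total boundary length (outer) = 101.00 mm.

101.00 mm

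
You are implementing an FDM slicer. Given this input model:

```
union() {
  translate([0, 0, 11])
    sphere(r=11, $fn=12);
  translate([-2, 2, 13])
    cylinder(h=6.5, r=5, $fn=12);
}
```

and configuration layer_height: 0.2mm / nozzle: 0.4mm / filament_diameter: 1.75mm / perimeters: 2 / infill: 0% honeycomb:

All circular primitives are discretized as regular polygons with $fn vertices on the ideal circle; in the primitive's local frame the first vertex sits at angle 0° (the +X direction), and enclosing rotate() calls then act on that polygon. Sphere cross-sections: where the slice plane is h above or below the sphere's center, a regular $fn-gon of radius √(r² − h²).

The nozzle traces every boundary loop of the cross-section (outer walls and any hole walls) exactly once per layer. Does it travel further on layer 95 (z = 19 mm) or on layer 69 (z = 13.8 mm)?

layer 69 (z = 13.8 mm)

Layer 95 (z = 19): the r=11 sphere slices to a regular 12-gon of circumradius 7.550 (√(r²−h²) with h=8 from center) (perimeter = 2·12·7.550·sin(180°/12) = 46.90 mm); the r=5 cylinder at (-2, 2) gives a regular 12-gon of circumradius 5 (constant along its height) (perimeter = 2·12·5.000·sin(180°/12) = 31.06 mm); Taking the union: the regions partially overlap (shared area 73.82 mm²), so the edge portions inside another operand are dropped and the merged outline is re-measured after clipping — boundary = 47.09 mm. So its perimeter = 47.09 mm. Layer 69 (z = 13.8): the r=11 sphere contributes a regular 12-gon of circumradius √(11²−2.8²) = 10.638 (perimeter = 2·12·10.638·sin(180°/12) = 66.08 mm); the cylinder at (-2, 2): section is a regular 12-gon, circumradius r=5 (perimeter = 2·12·5.000·sin(180°/12) = 31.06 mm); Taking the union: the r=5 cylinder at (-2, 2) lies entirely inside the r=11 sphere, so the union is just the r=11 sphere — boundary = 66.08 mm. So its perimeter = 66.08 mm. Layer 69 is larger (66.08 vs 47.09 mm).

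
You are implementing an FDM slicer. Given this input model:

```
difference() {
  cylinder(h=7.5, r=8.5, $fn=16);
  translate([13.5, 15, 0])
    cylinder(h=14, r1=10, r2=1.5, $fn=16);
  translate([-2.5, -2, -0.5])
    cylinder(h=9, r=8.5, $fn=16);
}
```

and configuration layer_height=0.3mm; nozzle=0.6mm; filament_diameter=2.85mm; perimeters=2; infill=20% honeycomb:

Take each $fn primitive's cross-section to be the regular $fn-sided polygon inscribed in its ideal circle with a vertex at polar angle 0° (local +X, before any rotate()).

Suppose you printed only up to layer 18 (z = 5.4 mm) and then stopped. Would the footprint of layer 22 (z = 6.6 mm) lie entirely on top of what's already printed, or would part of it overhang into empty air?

entirely on top

Compare the two slices. At z = 5.4: the cylinder: section is a regular 16-gon, circumradius r=8.5 (area = (16/2)·8.500²·sin(360°/16) = 221.19 mm²); the cone at (13.5, 15): at t=0.386 of its height the radius interpolates to r₁+(r₂−r₁)t = 6.721, giving a regular 16-gon of that circumradius (area = (16/2)·6.721²·sin(360°/16) = 138.31 mm²); the r=8.5 cylinder at (-2.5, -2) contributes a regular 16-gon of circumradius 8.5 (area = (16/2)·8.500²·sin(360°/16) = 221.19 mm²); After the difference (first − rest): starting from the r=8.5 cylinder (221.19 mm²), the cone at (13.5, 15) misses the remaining region (no effect); the r=8.5 cylinder at (-2.5, -2) partially overlaps it — only the 167.79 mm² overlap (of its 221.19 mm²) is removed, clipping the outline — area = 53.40 mm². At z = 6.6: the r=8.5 cylinder contributes a regular 16-gon of circumradius 8.5 (area = (16/2)·8.500²·sin(360°/16) = 221.19 mm²); the cone at (13.5, 15) (r1=10→r2=1.5) has section circumradius 5.993 here — a regular 16-gon (area = (16/2)·5.993²·sin(360°/16) = 109.95 mm²); the cylinder at (-2.5, -2): section is a regular 16-gon, circumradius r=8.5 (area = (16/2)·8.500²·sin(360°/16) = 221.19 mm²); After the difference (first − rest): starting from the r=8.5 cylinder (221.19 mm²), the cone at (13.5, 15) misses the remaining region (no effect); the r=8.5 cylinder at (-2.5, -2) partially overlaps it — only the 167.79 mm² overlap (of its 221.19 mm²) is removed, clipping the outline — area = 53.40 mm². Checking containment: the cross-section at z = 6.6 is a subset of the cross-section at z = 5.4.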